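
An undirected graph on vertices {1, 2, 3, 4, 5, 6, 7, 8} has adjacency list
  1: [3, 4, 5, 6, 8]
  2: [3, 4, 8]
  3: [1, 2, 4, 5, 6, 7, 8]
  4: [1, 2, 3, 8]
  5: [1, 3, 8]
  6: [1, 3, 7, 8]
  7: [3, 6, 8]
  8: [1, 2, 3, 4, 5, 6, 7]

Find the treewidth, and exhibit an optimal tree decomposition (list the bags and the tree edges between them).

The largest bag has 4 vertices, giving width 3; this decomposition certifies tw(G) ≤ 3. For the lower bound, the 4 vertices {1, 3, 4, 8} are pairwise adjacent, and any tree decomposition puts a clique entirely inside one bag — forcing width ≥ 3. Hence tw(G) = 3 exactly.

Treewidth 3.
One optimal decomposition is:
Bags: B1 = {1, 3, 4, 8}  B2 = {2, 3, 4, 8}  B3 = {1, 3, 5, 8}  B4 = {1, 3, 6, 8}  B5 = {3, 6, 7, 8}
Tree: B1–B2, B1–B3, B3–B4, B4–B5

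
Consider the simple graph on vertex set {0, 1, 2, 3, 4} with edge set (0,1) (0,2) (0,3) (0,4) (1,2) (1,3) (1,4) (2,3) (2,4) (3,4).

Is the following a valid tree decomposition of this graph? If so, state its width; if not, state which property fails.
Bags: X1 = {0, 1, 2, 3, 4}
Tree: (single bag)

Vertex coverage: the bags together contain {0, 1, 2, 3, 4}, the full vertex set. Edge coverage: each edge of G has both endpoints in at least one bag. Running intersection: for every vertex, the bags containing it form a connected subtree. All three properties hold, so this is a valid tree decomposition of width max|bag| − 1 = 4, and hence tw(G) ≤ 4.

Yes; width 4.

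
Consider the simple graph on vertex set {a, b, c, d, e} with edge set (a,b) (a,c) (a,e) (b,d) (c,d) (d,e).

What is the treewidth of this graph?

A width-2 tree decomposition is:
Bags: B1 = {a, c, d}  B2 = {a, b, d}  B3 = {a, d, e}
Tree: B1–B2, B2–B3
The largest bag has 3 vertices, giving width 2; this decomposition certifies tw(G) ≤ 2. Since d–c–a–b–d is a cycle in G, G is not acyclic. Forests are exactly the graphs of treewidth ≤ 1, so tw(G) ≥ 2. Therefore the treewidth is 2.

2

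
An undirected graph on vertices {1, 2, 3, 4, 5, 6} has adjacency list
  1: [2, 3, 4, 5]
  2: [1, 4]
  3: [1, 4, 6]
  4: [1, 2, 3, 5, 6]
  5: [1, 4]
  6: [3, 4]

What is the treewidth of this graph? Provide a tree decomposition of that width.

Treewidth 2.
One optimal decomposition is:
Bags: B1 = {1, 4, 5}  B2 = {1, 2, 4}  B3 = {1, 3, 4}  B4 = {3, 4, 6}
Tree: B1–B2, B1–B3, B3–B4

Each bag holds 3 vertices, so the decomposition has width 2, which upper-bounds the treewidth. For the lower bound, the 3 vertices {1, 2, 4} are pairwise adjacent, and any tree decomposition puts a clique entirely inside one bag — forcing width ≥ 2. Combining the bounds, tw(G) = 2.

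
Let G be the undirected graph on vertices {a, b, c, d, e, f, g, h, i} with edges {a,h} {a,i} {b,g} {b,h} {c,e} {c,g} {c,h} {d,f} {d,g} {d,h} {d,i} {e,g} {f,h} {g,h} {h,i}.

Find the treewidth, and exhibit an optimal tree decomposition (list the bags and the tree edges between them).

Each bag holds 3 vertices, so the decomposition has width 2, which upper-bounds the treewidth. Conversely, {c, e, g} is a clique of size 3, and the vertices of any clique must share a bag in every tree decomposition; so some bag has ≥ 3 vertices and tw(G) ≥ 2. Combining the bounds, tw(G) = 2.

Treewidth 2.
One optimal decomposition is:
Bags: B1 = {d, g, h}  B2 = {c, g, h}  B3 = {d, f, h}  B4 = {c, e, g}  B5 = {b, g, h}  B6 = {d, h, i}  B7 = {a, h, i}
Tree: B1–B2, B1–B3, B2–B4, B1–B5, B1–B6, B6–B7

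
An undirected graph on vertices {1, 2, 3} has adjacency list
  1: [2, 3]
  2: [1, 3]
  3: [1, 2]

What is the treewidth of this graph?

A width-2 tree decomposition is:
Bags: B1 = {1, 2, 3}
Tree: (single bag)
A single bag containing all 3 vertices is trivially a valid decomposition of width 2. For the lower bound, the 3 vertices {1, 2, 3} are pairwise adjacent, and any tree decomposition puts a clique entirely inside one bag — forcing width ≥ 2. Combining the bounds, tw(G) = 2.

2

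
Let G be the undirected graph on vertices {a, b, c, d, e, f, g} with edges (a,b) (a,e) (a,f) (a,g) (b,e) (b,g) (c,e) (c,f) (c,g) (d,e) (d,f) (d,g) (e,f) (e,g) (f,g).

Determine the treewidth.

3

A width-3 tree decomposition is:
Bags: B1 = {a, e, f, g}  B2 = {d, e, f, g}  B3 = {c, e, f, g}  B4 = {a, b, e, g}
Tree: B1–B2, B2–B3, B1–B4
Every bag has size at most 4, so the width is 4 − 1 = 3 and tw(G) ≤ 3. Conversely, {d, e, f, g} is a clique of size 4, and the vertices of any clique must share a bag in every tree decomposition; so some bag has ≥ 4 vertices and tw(G) ≥ 3. The upper and lower bounds meet at 3, so that is the treewidth.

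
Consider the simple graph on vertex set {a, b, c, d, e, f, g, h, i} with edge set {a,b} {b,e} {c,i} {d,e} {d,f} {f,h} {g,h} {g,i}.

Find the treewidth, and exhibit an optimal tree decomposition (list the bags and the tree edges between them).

The largest bag has 2 vertices, giving width 1; this decomposition certifies tw(G) ≤ 1. G has an edge, so its treewidth is at least 1. Therefore the treewidth is 1.

Treewidth 1.
Bags: B1 = {a, b}  B2 = {b, e}  B3 = {d, e}  B4 = {d, f}  B5 = {f, h}  B6 = {g, h}  B7 = {g, i}  B8 = {c, i}
Tree: B1–B2, B2–B3, B3–B4, B4–B5, B5–B6, B6–B7, B7–B8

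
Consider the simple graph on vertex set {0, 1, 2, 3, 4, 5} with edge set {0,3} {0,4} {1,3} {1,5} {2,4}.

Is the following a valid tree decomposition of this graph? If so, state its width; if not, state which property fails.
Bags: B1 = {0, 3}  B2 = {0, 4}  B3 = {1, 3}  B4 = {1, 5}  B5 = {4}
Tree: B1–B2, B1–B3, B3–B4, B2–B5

A tree decomposition must satisfy three properties: every vertex lies in some bag; for every edge, both endpoints lie together in some bag; and for every vertex, the bags containing it form a connected subtree. Here vertex 2 appears in no bag, so the decomposition is invalid.

No — vertex 2 appears in no bag.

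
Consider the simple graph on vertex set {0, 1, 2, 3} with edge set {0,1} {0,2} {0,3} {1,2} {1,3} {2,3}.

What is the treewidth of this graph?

A width-3 tree decomposition is:
Bags: B1 = {0, 1, 2, 3}
Tree: (single bag)
A single bag containing all 4 vertices is trivially a valid decomposition of width 3. On the other hand G contains the 4-clique {0, 1, 2, 3}. A clique must lie in a single bag of any decomposition, so no decomposition can have width below 3. Therefore the treewidth is 3.

3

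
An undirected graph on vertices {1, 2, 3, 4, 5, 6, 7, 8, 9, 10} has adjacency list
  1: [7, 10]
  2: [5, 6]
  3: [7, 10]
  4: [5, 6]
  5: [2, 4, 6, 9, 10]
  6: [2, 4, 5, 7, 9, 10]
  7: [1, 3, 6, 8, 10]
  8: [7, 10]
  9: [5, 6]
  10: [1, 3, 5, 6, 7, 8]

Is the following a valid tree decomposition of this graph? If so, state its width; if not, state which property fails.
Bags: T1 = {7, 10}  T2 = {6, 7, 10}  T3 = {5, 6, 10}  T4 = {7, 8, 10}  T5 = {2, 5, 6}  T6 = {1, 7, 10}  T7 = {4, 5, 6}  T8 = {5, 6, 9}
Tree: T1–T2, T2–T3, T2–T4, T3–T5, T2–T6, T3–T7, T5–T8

A tree decomposition must satisfy three properties: every vertex lies in some bag; for every edge, both endpoints lie together in some bag; and for every vertex, the bags containing it form a connected subtree. Here vertex 3 appears in no bag, so the decomposition is invalid.

No — vertex 3 appears in no bag.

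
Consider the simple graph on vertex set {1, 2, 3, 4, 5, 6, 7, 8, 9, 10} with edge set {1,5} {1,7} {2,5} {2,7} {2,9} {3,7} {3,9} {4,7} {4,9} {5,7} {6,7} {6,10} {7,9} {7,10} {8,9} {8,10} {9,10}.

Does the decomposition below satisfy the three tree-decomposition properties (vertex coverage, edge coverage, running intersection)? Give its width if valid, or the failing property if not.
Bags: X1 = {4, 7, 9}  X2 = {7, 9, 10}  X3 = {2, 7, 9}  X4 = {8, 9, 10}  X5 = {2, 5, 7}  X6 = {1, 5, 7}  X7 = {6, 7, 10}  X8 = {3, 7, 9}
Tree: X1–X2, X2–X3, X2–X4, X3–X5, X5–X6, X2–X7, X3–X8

Checking the three conditions: (i) the bags cover all of {1, 2, 3, 4, 5, 6, 7, 8, 9, 10}; (ii) for each edge, some bag contains both endpoints; (iii) the bags containing any fixed vertex form a subtree. All hold, so the decomposition is valid with width 3 − 1 = 2.

Yes; width 2.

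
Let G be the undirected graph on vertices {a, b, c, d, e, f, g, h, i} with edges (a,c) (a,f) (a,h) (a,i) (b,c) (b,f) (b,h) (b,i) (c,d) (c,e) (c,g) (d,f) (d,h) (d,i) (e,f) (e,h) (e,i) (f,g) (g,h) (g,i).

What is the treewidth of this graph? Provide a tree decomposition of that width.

The largest bag has 5 vertices, giving width 4; this decomposition certifies tw(G) ≤ 4. For the lower bound: the 5 vertex sets {g,h}, {d,f}, {b,i}, {c}, {e} are disjoint, each induces a connected subgraph, and every pair is joined by at least one edge of G. Contracting each set to a single vertex therefore yields K_{5} as a minor, and since treewidth is minor-monotone, tw(G) ≥ tw(K_{5}) = 4. Hence tw(G) = 4 exactly.

Treewidth 4.
Bags: B1 = {c, f, g, h, i}  B2 = {c, d, f, h, i}  B3 = {b, c, f, h, i}  B4 = {c, e, f, h, i}  B5 = {a, c, f, h, i}
Tree: B1–B2, B2–B3, B3–B4, B4–B5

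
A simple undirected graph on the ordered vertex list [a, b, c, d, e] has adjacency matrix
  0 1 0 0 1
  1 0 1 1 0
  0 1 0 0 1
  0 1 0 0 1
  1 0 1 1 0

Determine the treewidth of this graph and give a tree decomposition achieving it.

Each bag holds 3 vertices, so the decomposition has width 2, which upper-bounds the treewidth. Since b–a–e–c–b is a cycle in G, G is not acyclic. Forests are exactly the graphs of treewidth ≤ 1, so tw(G) ≥ 2. The upper and lower bounds meet at 2, so that is the treewidth.

Treewidth 2.
One optimal decomposition is:
Bags: B1 = {a, b, e}  B2 = {b, c, e}  B3 = {b, d, e}
Tree: B1–B2, B2–B3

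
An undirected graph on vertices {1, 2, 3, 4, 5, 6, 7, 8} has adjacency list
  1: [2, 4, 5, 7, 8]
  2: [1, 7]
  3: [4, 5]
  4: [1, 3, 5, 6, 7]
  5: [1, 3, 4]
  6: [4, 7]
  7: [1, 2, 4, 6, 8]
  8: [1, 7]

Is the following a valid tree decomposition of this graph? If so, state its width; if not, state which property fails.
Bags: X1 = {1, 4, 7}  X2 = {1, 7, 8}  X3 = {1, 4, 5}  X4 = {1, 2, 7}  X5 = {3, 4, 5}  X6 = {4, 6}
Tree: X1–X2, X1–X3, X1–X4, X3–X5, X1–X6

A tree decomposition must satisfy three properties: every vertex lies in some bag; for every edge, both endpoints lie together in some bag; and for every vertex, the bags containing it form a connected subtree. Here edge (7,6) lies in no bag, so the decomposition is invalid.

No — edge (7,6) lies in no bag.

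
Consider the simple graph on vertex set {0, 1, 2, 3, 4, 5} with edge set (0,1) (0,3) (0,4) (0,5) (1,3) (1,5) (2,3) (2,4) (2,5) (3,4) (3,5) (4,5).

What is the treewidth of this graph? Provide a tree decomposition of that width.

Every bag has size at most 4, so the width is 4 − 1 = 3 and tw(G) ≤ 3. Conversely, {0, 1, 3, 5} is a clique of size 4, and the vertices of any clique must share a bag in every tree decomposition; so some bag has ≥ 4 vertices and tw(G) ≥ 3. The upper and lower bounds meet at 3, so that is the treewidth.

Treewidth 3.
Bags: B1 = {2, 3, 4, 5}  B2 = {0, 3, 4, 5}  B3 = {0, 1, 3, 5}
Tree: B1–B2, B2–B3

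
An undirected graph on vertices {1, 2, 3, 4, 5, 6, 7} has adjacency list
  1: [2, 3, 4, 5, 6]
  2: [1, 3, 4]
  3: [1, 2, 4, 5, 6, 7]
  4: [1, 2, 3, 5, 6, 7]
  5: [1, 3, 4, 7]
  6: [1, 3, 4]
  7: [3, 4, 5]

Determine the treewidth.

A width-3 tree decomposition is:
Bags: B1 = {1, 3, 4, 6}  B2 = {1, 3, 4, 5}  B3 = {3, 4, 5, 7}  B4 = {1, 2, 3, 4}
Tree: B1–B2, B2–B3, B2–B4
Each bag holds 4 vertices, so the decomposition has width 3, which upper-bounds the treewidth. Conversely, {1, 2, 3, 4} is a clique of size 4, and the vertices of any clique must share a bag in every tree decomposition; so some bag has ≥ 4 vertices and tw(G) ≥ 3. Combining the bounds, tw(G) = 3.

3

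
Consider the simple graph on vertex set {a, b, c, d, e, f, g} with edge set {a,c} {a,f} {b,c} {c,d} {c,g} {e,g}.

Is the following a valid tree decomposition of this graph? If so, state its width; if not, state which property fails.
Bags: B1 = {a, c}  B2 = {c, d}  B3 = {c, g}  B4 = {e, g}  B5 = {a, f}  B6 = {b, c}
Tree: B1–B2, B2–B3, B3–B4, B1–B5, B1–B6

Yes; width 1.

Every vertex of G appears in some bag (union = {a, b, c, d, e, f, g}); every edge is covered by a bag; and for each vertex v the set of bags containing v is connected in the bag tree. The decomposition is therefore valid. The largest bag has 2 vertices, so the width is 1.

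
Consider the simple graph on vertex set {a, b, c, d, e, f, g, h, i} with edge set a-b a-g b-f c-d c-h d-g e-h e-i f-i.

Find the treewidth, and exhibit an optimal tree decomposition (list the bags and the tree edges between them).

Each bag holds 3 vertices, so the decomposition has width 2, which upper-bounds the treewidth. Since a–b–f–i–e–h–c–d–g–a is a cycle in G, G is not acyclic. Forests are exactly the graphs of treewidth ≤ 1, so tw(G) ≥ 2. Combining the bounds, tw(G) = 2.

Treewidth 2.
One optimal decomposition is:
Bags: B1 = {a, b, f}  B2 = {a, f, i}  B3 = {a, e, i}  B4 = {a, e, h}  B5 = {a, c, h}  B6 = {a, c, d}  B7 = {a, d, g}
Tree: B1–B2, B2–B3, B3–B4, B4–B5, B5–B6, B6–B7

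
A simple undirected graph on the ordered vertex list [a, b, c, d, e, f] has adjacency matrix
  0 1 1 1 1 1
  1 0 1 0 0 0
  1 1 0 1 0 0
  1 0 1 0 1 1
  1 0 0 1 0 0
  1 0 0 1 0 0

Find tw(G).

2

A width-2 tree decomposition is:
Bags: B1 = {a, b, c}  B2 = {a, c, d}  B3 = {a, d, e}  B4 = {a, d, f}
Tree: B1–B2, B2–B3, B2–B4
Each bag holds 3 vertices, so the decomposition has width 2, which upper-bounds the treewidth. On the other hand G contains the 3-clique {a, d, e}. A clique must lie in a single bag of any decomposition, so no decomposition can have width below 2. Therefore the treewidth is 2.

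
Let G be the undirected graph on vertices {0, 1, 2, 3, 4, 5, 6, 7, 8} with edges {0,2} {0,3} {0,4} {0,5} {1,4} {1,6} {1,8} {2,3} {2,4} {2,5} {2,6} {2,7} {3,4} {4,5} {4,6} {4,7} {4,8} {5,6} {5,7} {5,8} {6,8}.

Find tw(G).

A width-3 tree decomposition is:
Bags: B1 = {0, 2, 4, 5}  B2 = {0, 2, 3, 4}  B3 = {2, 4, 5, 6}  B4 = {4, 5, 6, 8}  B5 = {2, 4, 5, 7}  B6 = {1, 4, 6, 8}
Tree: B1–B2, B1–B3, B3–B4, B3–B5, B4–B6
The largest bag has 4 vertices, giving width 3; this decomposition certifies tw(G) ≤ 3. On the other hand G contains the 4-clique {1, 4, 6, 8}. A clique must lie in a single bag of any decomposition, so no decomposition can have width below 3. Therefore the treewidth is 3.

3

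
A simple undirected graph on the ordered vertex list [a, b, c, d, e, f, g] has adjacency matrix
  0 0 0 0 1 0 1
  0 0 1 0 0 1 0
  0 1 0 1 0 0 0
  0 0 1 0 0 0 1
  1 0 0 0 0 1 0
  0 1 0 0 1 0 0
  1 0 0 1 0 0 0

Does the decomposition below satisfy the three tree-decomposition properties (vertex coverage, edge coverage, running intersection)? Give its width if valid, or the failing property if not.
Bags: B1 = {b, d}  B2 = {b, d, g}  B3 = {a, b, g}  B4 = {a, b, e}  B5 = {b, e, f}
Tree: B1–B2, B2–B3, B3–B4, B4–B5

No — vertex c appears in no bag.

A tree decomposition must satisfy three properties: every vertex lies in some bag; for every edge, both endpoints lie together in some bag; and for every vertex, the bags containing it form a connected subtree. Here vertex c appears in no bag, so the decomposition is invalid.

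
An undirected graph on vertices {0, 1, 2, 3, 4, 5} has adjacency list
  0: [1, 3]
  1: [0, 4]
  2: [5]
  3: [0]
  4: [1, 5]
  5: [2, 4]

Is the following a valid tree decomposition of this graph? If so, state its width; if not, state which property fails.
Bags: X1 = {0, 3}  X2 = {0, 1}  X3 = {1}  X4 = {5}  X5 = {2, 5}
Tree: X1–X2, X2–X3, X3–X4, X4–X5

No — vertex 4 appears in no bag.

A tree decomposition must satisfy three properties: every vertex lies in some bag; for every edge, both endpoints lie together in some bag; and for every vertex, the bags containing it form a connected subtree. Here vertex 4 appears in no bag, so the decomposition is invalid.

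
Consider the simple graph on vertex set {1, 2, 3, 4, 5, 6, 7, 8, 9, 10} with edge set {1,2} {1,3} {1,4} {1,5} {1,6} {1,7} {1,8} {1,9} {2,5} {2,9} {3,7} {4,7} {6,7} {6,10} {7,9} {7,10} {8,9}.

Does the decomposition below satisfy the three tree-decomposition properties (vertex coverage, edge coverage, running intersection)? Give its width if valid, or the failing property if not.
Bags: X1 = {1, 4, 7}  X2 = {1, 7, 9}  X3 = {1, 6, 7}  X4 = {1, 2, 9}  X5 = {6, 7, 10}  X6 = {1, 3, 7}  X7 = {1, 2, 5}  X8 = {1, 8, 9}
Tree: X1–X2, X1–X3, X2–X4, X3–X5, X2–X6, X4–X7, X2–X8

Yes; width 2.

Every vertex of G appears in some bag (union = {1, 2, 3, 4, 5, 6, 7, 8, 9, 10}); every edge is covered by a bag; and for each vertex v the set of bags containing v is connected in the bag tree. The decomposition is therefore valid. The largest bag has 3 vertices, so the width is 2.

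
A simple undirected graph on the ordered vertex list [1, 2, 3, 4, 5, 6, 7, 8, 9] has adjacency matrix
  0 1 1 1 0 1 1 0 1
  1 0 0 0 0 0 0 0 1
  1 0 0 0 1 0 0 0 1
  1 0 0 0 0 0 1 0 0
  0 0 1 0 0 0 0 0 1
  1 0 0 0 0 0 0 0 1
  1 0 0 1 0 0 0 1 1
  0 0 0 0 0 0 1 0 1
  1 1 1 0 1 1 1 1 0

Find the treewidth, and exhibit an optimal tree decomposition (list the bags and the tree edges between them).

The largest bag has 3 vertices, giving width 2; this decomposition certifies tw(G) ≤ 2. For the lower bound, the 3 vertices {7, 8, 9} are pairwise adjacent, and any tree decomposition puts a clique entirely inside one bag — forcing width ≥ 2. Therefore the treewidth is 2.

Treewidth 2.
Bags: B1 = {1, 7, 9}  B2 = {1, 6, 9}  B3 = {1, 4, 7}  B4 = {1, 3, 9}  B5 = {1, 2, 9}  B6 = {7, 8, 9}  B7 = {3, 5, 9}
Tree: B1–B2, B1–B3, B1–B4, B4–B5, B1–B6, B4–B7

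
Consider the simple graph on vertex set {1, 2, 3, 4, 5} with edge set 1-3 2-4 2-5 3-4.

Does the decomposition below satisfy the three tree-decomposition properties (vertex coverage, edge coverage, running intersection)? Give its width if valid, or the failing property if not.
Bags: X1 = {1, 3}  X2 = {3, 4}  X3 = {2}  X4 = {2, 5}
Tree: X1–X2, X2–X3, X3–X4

A tree decomposition must satisfy three properties: every vertex lies in some bag; for every edge, both endpoints lie together in some bag; and for every vertex, the bags containing it form a connected subtree. Here edge (4,2) lies in no bag, so the decomposition is invalid.

No — edge (4,2) lies in no bag.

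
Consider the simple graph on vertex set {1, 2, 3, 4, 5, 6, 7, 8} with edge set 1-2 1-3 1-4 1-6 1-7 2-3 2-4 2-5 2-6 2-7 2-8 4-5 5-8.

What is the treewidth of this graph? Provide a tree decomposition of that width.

Every bag has size at most 3, so the width is 3 − 1 = 2 and tw(G) ≤ 2. For the lower bound, the 3 vertices {2, 5, 8} are pairwise adjacent, and any tree decomposition puts a clique entirely inside one bag — forcing width ≥ 2. Hence tw(G) = 2 exactly.

Treewidth 2.
Bags: B1 = {1, 2, 7}  B2 = {1, 2, 6}  B3 = {1, 2, 4}  B4 = {1, 2, 3}  B5 = {2, 4, 5}  B6 = {2, 5, 8}
Tree: B1–B2, B2–B3, B3–B4, B3–B5, B5–B6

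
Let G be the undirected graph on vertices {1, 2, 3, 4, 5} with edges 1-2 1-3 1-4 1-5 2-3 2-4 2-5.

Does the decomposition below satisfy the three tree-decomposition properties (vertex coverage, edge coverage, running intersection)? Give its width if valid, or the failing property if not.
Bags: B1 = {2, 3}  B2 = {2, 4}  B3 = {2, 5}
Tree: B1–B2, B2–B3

A tree decomposition must satisfy three properties: every vertex lies in some bag; for every edge, both endpoints lie together in some bag; and for every vertex, the bags containing it form a connected subtree. Here vertex 1 appears in no bag, so the decomposition is invalid.

No — vertex 1 appears in no bag.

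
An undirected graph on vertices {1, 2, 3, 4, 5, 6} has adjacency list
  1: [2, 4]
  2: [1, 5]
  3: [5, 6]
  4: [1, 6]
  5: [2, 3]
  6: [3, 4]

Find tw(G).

A width-2 tree decomposition is:
Bags: B1 = {1, 2, 5}  B2 = {1, 3, 5}  B3 = {1, 3, 6}  B4 = {1, 4, 6}
Tree: B1–B2, B2–B3, B3–B4
Every bag has size at most 3, so the width is 3 − 1 = 2 and tw(G) ≤ 2. The edges 1–2–5–3–6–4–1 form a cycle, so G is not a tree and its treewidth is at least 2. The upper and lower bounds meet at 2, so that is the treewidth.

2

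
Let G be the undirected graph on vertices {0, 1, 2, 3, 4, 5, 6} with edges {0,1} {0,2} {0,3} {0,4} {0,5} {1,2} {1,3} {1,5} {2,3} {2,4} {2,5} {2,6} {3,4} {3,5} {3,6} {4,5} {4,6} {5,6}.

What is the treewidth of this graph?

4

A width-4 tree decomposition is:
Bags: B1 = {2, 3, 4, 5, 6}  B2 = {0, 2, 3, 4, 5}  B3 = {0, 1, 2, 3, 5}
Tree: B1–B2, B2–B3
Every bag has size at most 5, so the width is 5 − 1 = 4 and tw(G) ≤ 4. Conversely, {0, 1, 2, 3, 5} is a clique of size 5, and the vertices of any clique must share a bag in every tree decomposition; so some bag has ≥ 5 vertices and tw(G) ≥ 4. The upper and lower bounds meet at 4, so that is the treewidth.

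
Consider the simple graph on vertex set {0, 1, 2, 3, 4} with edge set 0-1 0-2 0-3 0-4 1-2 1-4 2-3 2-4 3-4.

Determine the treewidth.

A width-3 tree decomposition is:
Bags: B1 = {0, 1, 2, 4}  B2 = {0, 2, 3, 4}
Tree: B1–B2
Every bag has size at most 4, so the width is 4 − 1 = 3 and tw(G) ≤ 3. On the other hand G contains the 4-clique {0, 1, 2, 4}. A clique must lie in a single bag of any decomposition, so no decomposition can have width below 3. Hence tw(G) = 3 exactly.

3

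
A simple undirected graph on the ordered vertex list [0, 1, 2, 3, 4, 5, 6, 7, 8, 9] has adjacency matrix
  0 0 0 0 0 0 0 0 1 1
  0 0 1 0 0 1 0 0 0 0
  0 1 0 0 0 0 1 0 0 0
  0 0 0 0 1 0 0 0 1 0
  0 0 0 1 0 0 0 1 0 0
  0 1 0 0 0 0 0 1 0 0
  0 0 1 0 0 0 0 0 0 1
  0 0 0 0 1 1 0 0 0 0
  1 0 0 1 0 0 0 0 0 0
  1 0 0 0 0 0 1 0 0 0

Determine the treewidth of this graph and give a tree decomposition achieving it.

Treewidth 2.
One optimal decomposition is:
Bags: B1 = {2, 6, 9}  B2 = {1, 2, 9}  B3 = {1, 5, 9}  B4 = {5, 7, 9}  B5 = {4, 7, 9}  B6 = {3, 4, 9}  B7 = {3, 8, 9}  B8 = {0, 8, 9}
Tree: B1–B2, B2–B3, B3–B4, B4–B5, B5–B6, B6–B7, B7–B8

The largest bag has 3 vertices, giving width 2; this decomposition certifies tw(G) ≤ 2. For the lower bound, G contains the cycle 9–6–2–1–5–7–4–3–8–0–9, so G is not a forest; only forests have treewidth ≤ 1, hence tw(G) ≥ 2. Hence tw(G) = 2 exactly.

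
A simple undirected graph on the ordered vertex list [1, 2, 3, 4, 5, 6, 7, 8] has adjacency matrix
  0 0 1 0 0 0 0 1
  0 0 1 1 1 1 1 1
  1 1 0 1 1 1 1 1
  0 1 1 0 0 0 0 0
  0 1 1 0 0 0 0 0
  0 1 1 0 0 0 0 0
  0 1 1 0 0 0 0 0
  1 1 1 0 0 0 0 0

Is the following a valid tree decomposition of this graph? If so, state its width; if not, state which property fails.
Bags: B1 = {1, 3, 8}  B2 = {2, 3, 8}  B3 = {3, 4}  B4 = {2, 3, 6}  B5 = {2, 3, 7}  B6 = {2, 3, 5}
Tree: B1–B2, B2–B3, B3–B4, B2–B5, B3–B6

No — edge (2,4) lies in no bag.

A tree decomposition must satisfy three properties: every vertex lies in some bag; for every edge, both endpoints lie together in some bag; and for every vertex, the bags containing it form a connected subtree. Here edge (2,4) lies in no bag, so the decomposition is invalid.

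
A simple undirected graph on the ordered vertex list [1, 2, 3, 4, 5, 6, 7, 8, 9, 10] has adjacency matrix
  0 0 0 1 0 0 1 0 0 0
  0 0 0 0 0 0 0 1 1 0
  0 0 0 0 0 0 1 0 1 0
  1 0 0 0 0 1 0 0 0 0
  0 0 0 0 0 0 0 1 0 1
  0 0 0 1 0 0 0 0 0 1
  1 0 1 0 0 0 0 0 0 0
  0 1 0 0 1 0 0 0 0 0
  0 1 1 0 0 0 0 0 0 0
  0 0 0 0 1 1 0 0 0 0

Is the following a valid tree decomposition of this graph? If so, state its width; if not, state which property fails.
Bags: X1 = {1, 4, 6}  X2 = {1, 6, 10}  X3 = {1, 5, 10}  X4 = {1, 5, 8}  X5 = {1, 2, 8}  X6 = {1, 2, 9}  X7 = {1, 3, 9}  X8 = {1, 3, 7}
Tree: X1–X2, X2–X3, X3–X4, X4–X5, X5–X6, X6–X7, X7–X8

Vertex coverage: the bags together contain {1, 2, 3, 4, 5, 6, 7, 8, 9, 10}, the full vertex set. Edge coverage: each edge of G has both endpoints in at least one bag. Running intersection: for every vertex, the bags containing it form a connected subtree. All three properties hold, so this is a valid tree decomposition of width max|bag| − 1 = 2, and hence tw(G) ≤ 2.

Yes; width 2.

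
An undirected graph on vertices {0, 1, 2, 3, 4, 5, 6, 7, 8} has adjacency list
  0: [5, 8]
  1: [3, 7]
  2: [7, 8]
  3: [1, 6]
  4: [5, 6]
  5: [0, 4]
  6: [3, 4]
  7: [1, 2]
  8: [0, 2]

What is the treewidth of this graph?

2

A width-2 tree decomposition is:
Bags: B1 = {0, 2, 8}  B2 = {0, 2, 5}  B3 = {2, 4, 5}  B4 = {2, 4, 6}  B5 = {2, 3, 6}  B6 = {1, 2, 3}  B7 = {1, 2, 7}
Tree: B1–B2, B2–B3, B3–B4, B4–B5, B5–B6, B6–B7
The largest bag has 3 vertices, giving width 2; this decomposition certifies tw(G) ≤ 2. The edges 2–8–0–5–4–6–3–1–7–2 form a cycle, so G is not a tree and its treewidth is at least 2. The upper and lower bounds meet at 2, so that is the treewidth.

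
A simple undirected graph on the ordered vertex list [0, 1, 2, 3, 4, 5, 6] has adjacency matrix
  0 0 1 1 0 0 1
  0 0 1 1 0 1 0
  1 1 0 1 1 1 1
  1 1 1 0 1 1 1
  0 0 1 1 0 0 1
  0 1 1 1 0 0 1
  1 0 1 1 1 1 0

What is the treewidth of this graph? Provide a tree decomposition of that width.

Each bag holds 4 vertices, so the decomposition has width 3, which upper-bounds the treewidth. On the other hand G contains the 4-clique {1, 2, 3, 5}. A clique must lie in a single bag of any decomposition, so no decomposition can have width below 3. The upper and lower bounds meet at 3, so that is the treewidth.

Treewidth 3.
One optimal decomposition is:
Bags: B1 = {0, 2, 3, 6}  B2 = {2, 3, 5, 6}  B3 = {1, 2, 3, 5}  B4 = {2, 3, 4, 6}
Tree: B1–B2, B2–B3, B1–B4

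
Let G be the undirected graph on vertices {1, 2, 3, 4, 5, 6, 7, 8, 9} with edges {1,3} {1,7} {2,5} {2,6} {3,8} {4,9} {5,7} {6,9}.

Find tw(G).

1

A width-1 tree decomposition is:
Bags: B1 = {3, 8}  B2 = {1, 3}  B3 = {1, 7}  B4 = {5, 7}  B5 = {2, 5}  B6 = {2, 6}  B7 = {6, 9}  B8 = {4, 9}
Tree: B1–B2, B2–B3, B3–B4, B4–B5, B5–B6, B6–B7, B7–B8
Each bag holds 2 vertices, so the decomposition has width 1, which upper-bounds the treewidth. Any graph with an edge has treewidth ≥ 1, and G has the edge 8–3. Therefore the treewidth is 1.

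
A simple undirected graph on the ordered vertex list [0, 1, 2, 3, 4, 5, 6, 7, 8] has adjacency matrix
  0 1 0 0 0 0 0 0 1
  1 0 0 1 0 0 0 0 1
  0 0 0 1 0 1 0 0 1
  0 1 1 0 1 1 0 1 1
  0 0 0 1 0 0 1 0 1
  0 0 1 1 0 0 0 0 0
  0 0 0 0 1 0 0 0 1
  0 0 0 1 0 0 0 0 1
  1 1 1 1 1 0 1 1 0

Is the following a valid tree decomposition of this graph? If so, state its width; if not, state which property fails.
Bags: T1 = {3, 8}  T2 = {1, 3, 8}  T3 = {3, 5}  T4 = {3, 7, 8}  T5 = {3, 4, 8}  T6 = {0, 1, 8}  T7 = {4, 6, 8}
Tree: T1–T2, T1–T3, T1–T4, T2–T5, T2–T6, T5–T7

No — vertex 2 appears in no bag.

A tree decomposition must satisfy three properties: every vertex lies in some bag; for every edge, both endpoints lie together in some bag; and for every vertex, the bags containing it form a connected subtree. Here vertex 2 appears in no bag, so the decomposition is invalid.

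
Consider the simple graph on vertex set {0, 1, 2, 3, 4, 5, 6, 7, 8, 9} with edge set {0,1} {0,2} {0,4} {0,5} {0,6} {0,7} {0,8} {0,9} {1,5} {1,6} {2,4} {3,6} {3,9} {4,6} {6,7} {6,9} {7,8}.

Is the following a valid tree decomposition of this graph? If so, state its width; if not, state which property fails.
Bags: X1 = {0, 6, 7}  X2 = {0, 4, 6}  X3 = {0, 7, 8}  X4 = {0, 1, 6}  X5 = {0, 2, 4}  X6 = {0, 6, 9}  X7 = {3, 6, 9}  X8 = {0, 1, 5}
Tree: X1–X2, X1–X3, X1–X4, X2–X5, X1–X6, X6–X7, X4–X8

Yes; width 2.

Vertex coverage: the bags together contain {0, 1, 2, 3, 4, 5, 6, 7, 8, 9}, the full vertex set. Edge coverage: each edge of G has both endpoints in at least one bag. Running intersection: for every vertex, the bags containing it form a connected subtree. All three properties hold, so this is a valid tree decomposition of width max|bag| − 1 = 2, and hence tw(G) ≤ 2.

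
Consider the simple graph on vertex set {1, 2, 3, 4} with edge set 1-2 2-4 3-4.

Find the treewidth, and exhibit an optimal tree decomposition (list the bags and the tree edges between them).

Treewidth 1.
Bags: B1 = {2, 4}  B2 = {3, 4}  B3 = {1, 2}
Tree: B1–B2, B1–B3

The largest bag has 2 vertices, giving width 1; this decomposition certifies tw(G) ≤ 1. Since G has at least one edge (e.g. 4–2), it is not an edgeless graph, so tw(G) ≥ 1. The upper and lower bounds meet at 1, so that is the treewidth.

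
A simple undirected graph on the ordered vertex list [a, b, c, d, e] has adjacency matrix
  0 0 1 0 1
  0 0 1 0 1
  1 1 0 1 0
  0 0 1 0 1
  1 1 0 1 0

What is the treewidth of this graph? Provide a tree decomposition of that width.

Treewidth 2.
One such decomposition:
Bags: B1 = {c, d, e}  B2 = {b, c, e}  B3 = {a, c, e}
Tree: B1–B2, B2–B3

Each bag holds 3 vertices, so the decomposition has width 2, which upper-bounds the treewidth. The edges e–d–c–b–e form a cycle, so G is not a tree and its treewidth is at least 2. Therefore the treewidth is 2.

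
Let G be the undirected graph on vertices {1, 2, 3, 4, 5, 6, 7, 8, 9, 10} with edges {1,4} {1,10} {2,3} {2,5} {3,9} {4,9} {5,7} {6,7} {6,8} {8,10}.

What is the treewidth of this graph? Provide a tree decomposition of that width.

Treewidth 2.
One such decomposition:
Bags: B1 = {6, 7, 8}  B2 = {7, 8, 10}  B3 = {1, 7, 10}  B4 = {1, 4, 7}  B5 = {4, 7, 9}  B6 = {3, 7, 9}  B7 = {2, 3, 7}  B8 = {2, 5, 7}
Tree: B1–B2, B2–B3, B3–B4, B4–B5, B5–B6, B6–B7, B7–B8

Each bag holds 3 vertices, so the decomposition has width 2, which upper-bounds the treewidth. Since 7–6–8–10–1–4–9–3–2–5–7 is a cycle in G, G is not acyclic. Forests are exactly the graphs of treewidth ≤ 1, so tw(G) ≥ 2. Therefore the treewidth is 2.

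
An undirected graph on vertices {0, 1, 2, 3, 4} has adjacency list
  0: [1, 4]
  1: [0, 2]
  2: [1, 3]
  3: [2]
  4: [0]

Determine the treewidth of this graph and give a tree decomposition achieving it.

Treewidth 1.
One such decomposition:
Bags: B1 = {1, 2}  B2 = {0, 1}  B3 = {2, 3}  B4 = {0, 4}
Tree: B1–B2, B1–B3, B2–B4

Each bag holds 2 vertices, so the decomposition has width 1, which upper-bounds the treewidth. Any graph with an edge has treewidth ≥ 1, and G has the edge 1–2. Combining the bounds, tw(G) = 1.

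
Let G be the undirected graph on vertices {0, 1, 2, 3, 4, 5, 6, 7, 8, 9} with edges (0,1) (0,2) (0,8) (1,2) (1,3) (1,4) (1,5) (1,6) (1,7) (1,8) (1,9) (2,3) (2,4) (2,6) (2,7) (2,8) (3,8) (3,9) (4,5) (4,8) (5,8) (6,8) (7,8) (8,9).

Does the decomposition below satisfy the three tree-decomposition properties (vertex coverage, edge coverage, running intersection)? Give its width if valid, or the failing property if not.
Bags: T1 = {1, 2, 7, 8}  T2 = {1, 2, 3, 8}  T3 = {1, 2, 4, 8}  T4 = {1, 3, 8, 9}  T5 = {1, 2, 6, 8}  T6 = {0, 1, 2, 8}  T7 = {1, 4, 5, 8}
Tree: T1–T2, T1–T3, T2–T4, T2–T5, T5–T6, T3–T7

Checking the three conditions: (i) the bags cover all of {0, 1, 2, 3, 4, 5, 6, 7, 8, 9}; (ii) for each edge, some bag contains both endpoints; (iii) the bags containing any fixed vertex form a subtree. All hold, so the decomposition is valid with width 4 − 1 = 3.

Yes; width 3.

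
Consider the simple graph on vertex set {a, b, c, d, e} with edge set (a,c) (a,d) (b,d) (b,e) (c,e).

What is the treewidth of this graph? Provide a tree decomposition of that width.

The largest bag has 3 vertices, giving width 2; this decomposition certifies tw(G) ≤ 2. Since e–b–d–a–c–e is a cycle in G, G is not acyclic. Forests are exactly the graphs of treewidth ≤ 1, so tw(G) ≥ 2. Therefore the treewidth is 2.

Treewidth 2.
Bags: B1 = {b, d, e}  B2 = {a, d, e}  B3 = {a, c, e}
Tree: B1–B2, B2–B3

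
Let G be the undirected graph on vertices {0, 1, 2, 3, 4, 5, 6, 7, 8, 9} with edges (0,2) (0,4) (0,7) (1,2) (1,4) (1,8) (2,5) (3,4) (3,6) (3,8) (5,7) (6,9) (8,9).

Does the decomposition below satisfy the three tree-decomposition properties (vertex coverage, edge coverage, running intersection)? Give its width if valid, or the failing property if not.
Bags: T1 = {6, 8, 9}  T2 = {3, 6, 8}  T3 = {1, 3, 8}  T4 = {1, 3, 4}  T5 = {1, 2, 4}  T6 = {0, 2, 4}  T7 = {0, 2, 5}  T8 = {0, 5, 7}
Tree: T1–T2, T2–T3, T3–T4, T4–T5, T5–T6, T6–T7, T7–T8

Yes; width 2.

Vertex coverage: the bags together contain {0, 1, 2, 3, 4, 5, 6, 7, 8, 9}, the full vertex set. Edge coverage: each edge of G has both endpoints in at least one bag. Running intersection: for every vertex, the bags containing it form a connected subtree. All three properties hold, so this is a valid tree decomposition of width max|bag| − 1 = 2, and hence tw(G) ≤ 2.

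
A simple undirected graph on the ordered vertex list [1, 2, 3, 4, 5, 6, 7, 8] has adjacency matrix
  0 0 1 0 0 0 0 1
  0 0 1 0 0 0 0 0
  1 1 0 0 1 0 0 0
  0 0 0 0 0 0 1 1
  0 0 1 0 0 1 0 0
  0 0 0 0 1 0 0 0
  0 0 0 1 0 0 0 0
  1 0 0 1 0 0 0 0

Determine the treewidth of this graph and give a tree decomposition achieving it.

Treewidth 1.
One such decomposition:
Bags: B1 = {4, 8}  B2 = {1, 8}  B3 = {1, 3}  B4 = {3, 5}  B5 = {2, 3}  B6 = {5, 6}  B7 = {4, 7}
Tree: B1–B2, B2–B3, B3–B4, B3–B5, B4–B6, B1–B7

Each bag holds 2 vertices, so the decomposition has width 1, which upper-bounds the treewidth. Since G has at least one edge (e.g. 4–8), it is not an edgeless graph, so tw(G) ≥ 1. Hence tw(G) = 1 exactly.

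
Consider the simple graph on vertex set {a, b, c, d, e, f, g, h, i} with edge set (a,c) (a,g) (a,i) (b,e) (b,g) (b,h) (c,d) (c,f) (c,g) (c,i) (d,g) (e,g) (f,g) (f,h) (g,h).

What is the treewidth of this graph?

2

A width-2 tree decomposition is:
Bags: B1 = {f, g, h}  B2 = {b, g, h}  B3 = {c, f, g}  B4 = {c, d, g}  B5 = {b, e, g}  B6 = {a, c, g}  B7 = {a, c, i}
Tree: B1–B2, B1–B3, B3–B4, B2–B5, B4–B6, B6–B7
The largest bag has 3 vertices, giving width 2; this decomposition certifies tw(G) ≤ 2. On the other hand G contains the 3-clique {b, e, g}. A clique must lie in a single bag of any decomposition, so no decomposition can have width below 2. The upper and lower bounds meet at 2, so that is the treewidth.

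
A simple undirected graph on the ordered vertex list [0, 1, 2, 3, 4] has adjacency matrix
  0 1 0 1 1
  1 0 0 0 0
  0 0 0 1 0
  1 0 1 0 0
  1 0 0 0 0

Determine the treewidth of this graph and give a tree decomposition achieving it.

The largest bag has 2 vertices, giving width 1; this decomposition certifies tw(G) ≤ 1. Any graph with an edge has treewidth ≥ 1, and G has the edge 3–2. Hence tw(G) = 1 exactly.

Treewidth 1.
One such decomposition:
Bags: B1 = {2, 3}  B2 = {0, 3}  B3 = {0, 1}  B4 = {0, 4}
Tree: B1–B2, B2–B3, B3–B4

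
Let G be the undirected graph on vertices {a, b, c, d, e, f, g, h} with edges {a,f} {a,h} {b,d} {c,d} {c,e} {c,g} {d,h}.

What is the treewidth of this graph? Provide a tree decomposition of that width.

Treewidth 1.
One such decomposition:
Bags: B1 = {d, h}  B2 = {a, h}  B3 = {c, d}  B4 = {b, d}  B5 = {c, g}  B6 = {c, e}  B7 = {a, f}
Tree: B1–B2, B1–B3, B1–B4, B3–B5, B3–B6, B2–B7

The largest bag has 2 vertices, giving width 1; this decomposition certifies tw(G) ≤ 1. G has an edge, so its treewidth is at least 1. Combining the bounds, tw(G) = 1.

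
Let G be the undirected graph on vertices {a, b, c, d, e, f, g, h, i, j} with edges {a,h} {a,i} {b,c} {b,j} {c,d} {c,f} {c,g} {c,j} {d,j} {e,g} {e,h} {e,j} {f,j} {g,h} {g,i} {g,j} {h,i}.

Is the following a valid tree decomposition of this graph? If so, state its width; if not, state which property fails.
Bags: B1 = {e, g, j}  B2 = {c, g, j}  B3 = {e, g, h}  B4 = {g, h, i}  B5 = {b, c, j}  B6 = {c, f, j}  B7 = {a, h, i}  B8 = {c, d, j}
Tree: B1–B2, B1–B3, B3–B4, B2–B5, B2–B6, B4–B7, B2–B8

Every vertex of G appears in some bag (union = {a, b, c, d, e, f, g, h, i, j}); every edge is covered by a bag; and for each vertex v the set of bags containing v is connected in the bag tree. The decomposition is therefore valid. The largest bag has 3 vertices, so the width is 2.

Yes; width 2.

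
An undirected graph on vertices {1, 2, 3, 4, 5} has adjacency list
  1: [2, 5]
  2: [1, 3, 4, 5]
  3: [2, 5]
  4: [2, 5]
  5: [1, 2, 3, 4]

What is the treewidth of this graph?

A width-2 tree decomposition is:
Bags: B1 = {2, 4, 5}  B2 = {1, 2, 5}  B3 = {2, 3, 5}
Tree: B1–B2, B1–B3
Each bag holds 3 vertices, so the decomposition has width 2, which upper-bounds the treewidth. Conversely, {1, 2, 5} is a clique of size 3, and the vertices of any clique must share a bag in every tree decomposition; so some bag has ≥ 3 vertices and tw(G) ≥ 2. Combining the bounds, tw(G) = 2.

2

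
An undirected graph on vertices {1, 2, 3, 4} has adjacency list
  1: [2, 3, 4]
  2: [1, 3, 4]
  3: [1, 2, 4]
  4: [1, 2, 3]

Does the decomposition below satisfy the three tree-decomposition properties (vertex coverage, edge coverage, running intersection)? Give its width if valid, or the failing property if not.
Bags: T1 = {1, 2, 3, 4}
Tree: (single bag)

Checking the three conditions: (i) the bags cover all of {1, 2, 3, 4}; (ii) for each edge, some bag contains both endpoints; (iii) the bags containing any fixed vertex form a subtree. All hold, so the decomposition is valid with width 4 − 1 = 3.

Yes; width 3.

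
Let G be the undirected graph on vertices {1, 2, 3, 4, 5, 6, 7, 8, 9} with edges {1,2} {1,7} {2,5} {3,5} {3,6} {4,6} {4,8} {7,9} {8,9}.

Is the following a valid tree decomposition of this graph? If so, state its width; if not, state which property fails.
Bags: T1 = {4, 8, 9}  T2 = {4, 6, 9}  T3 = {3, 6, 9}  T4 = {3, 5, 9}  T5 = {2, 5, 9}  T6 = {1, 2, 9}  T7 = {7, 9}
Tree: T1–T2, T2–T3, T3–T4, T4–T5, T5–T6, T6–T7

A tree decomposition must satisfy three properties: every vertex lies in some bag; for every edge, both endpoints lie together in some bag; and for every vertex, the bags containing it form a connected subtree. Here edge (1,7) lies in no bag, so the decomposition is invalid.

No — edge (1,7) lies in no bag.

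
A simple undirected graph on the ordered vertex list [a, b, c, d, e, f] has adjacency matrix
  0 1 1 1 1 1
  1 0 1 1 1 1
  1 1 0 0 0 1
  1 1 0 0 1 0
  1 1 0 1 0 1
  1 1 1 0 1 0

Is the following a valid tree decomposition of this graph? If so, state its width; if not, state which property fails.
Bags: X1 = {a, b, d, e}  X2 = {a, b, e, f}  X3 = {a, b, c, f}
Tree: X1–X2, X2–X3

Checking the three conditions: (i) the bags cover all of {a, b, c, d, e, f}; (ii) for each edge, some bag contains both endpoints; (iii) the bags containing any fixed vertex form a subtree. All hold, so the decomposition is valid with width 4 − 1 = 3.

Yes; width 3.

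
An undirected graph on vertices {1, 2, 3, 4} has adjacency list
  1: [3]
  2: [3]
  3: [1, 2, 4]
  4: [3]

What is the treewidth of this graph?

1

A width-1 tree decomposition is:
Bags: B1 = {1, 3}  B2 = {3, 4}  B3 = {2, 3}
Tree: B1–B2, B1–B3
Every bag has size at most 2, so the width is 2 − 1 = 1 and tw(G) ≤ 1. Any graph with an edge has treewidth ≥ 1, and G has the edge 3–1. Therefore the treewidth is 1.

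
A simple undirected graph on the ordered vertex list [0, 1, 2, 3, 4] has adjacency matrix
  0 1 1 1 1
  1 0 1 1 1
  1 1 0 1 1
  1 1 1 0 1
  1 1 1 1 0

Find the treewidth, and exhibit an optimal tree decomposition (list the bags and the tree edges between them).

With just one bag of size 5, the width is 5 − 1 = 4, so tw(G) ≤ 4. On the other hand G contains the 5-clique {0, 1, 2, 3, 4}. A clique must lie in a single bag of any decomposition, so no decomposition can have width below 4. The upper and lower bounds meet at 4, so that is the treewidth.

Treewidth 4.
One such decomposition:
Bags: B1 = {0, 1, 2, 3, 4}
Tree: (single bag)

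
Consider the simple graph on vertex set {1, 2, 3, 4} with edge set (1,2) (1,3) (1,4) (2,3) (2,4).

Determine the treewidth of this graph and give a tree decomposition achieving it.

Treewidth 2.
One optimal decomposition is:
Bags: B1 = {1, 2, 4}  B2 = {1, 2, 3}
Tree: B1–B2

Each bag holds 3 vertices, so the decomposition has width 2, which upper-bounds the treewidth. Conversely, {1, 2, 3} is a clique of size 3, and the vertices of any clique must share a bag in every tree decomposition; so some bag has ≥ 3 vertices and tw(G) ≥ 2. The upper and lower bounds meet at 2, so that is the treewidth.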